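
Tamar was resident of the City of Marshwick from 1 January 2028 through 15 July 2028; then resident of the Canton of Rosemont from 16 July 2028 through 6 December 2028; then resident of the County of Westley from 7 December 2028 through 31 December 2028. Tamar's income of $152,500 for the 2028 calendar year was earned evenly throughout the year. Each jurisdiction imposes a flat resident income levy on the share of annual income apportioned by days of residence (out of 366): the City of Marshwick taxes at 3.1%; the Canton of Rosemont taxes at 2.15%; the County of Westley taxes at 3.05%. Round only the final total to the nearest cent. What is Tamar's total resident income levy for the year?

$4,152.29

The City of Marshwick, 1 January – 15 July 2028: 197 days → $152,500 × 3.1% × 197/366 = $2,544.5833
The Canton of Rosemont, 16 July – 6 December 2028: 144 days → $152,500 × 2.15% × 144/366 = $1,290.0000
The County of Westley, 7 December – 31 December 2028: 25 days → $152,500 × 3.05% × 25/366 = $317.7083
Total = $4,152.2917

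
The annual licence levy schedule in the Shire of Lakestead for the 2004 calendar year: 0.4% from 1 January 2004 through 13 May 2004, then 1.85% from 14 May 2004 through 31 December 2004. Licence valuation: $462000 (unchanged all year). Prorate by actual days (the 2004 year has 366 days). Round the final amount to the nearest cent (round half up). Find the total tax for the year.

$6094.36

1 January – 13 May 2004: 134 days at 0.4% → $462000 × 0.4% × 134/366 = $676.5902
14 May – 31 December 2004: 232 days at 1.85% → $462000 × 1.85% × 232/366 = $5417.7705
Total = $6094.3607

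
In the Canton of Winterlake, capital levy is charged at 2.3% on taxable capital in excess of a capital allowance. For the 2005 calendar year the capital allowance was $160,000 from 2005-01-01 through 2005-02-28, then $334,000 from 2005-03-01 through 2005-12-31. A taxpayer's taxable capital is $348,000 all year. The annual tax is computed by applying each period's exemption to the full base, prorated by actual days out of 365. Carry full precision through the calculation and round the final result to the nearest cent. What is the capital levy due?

2005-01-01 to 2005-02-28: 59 days, exemption $160,000 → ($348,000 − $160,000) × 2.3% × 59/365 = $698.9479
2005-03-01 to 2005-12-31: 306 days, exemption $334,000 → ($348,000 − $334,000) × 2.3% × 306/365 = $269.9507
Total = $968.8986

$968.90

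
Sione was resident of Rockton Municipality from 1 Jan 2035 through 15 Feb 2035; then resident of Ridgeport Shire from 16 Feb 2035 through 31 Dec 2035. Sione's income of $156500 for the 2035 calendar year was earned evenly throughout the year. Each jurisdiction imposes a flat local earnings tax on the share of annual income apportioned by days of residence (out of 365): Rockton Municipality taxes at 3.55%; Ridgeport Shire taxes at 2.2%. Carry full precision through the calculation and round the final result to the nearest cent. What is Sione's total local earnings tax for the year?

$3709.26

Rockton Municipality, 1 Jan – 15 Feb 2035: 46 days → $156500 × 3.55% × 46/365 = $700.1767
Ridgeport Shire, 16 Feb – 31 Dec 2035: 319 days → $156500 × 2.2% × 319/365 = $3009.0877
Total = $3709.2644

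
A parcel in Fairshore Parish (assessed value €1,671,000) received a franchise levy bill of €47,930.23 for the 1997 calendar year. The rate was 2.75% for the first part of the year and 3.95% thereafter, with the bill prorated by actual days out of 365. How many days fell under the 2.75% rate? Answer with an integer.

329 days

Let d = days at the first rate; then 365 − d days at the second rate.
€1,671,000 × [2.75%·d + 3.95%·(365−d)] / 365 = €47,930.23
Solving gives d = 329, so the new rate took effect on November 26, 1997.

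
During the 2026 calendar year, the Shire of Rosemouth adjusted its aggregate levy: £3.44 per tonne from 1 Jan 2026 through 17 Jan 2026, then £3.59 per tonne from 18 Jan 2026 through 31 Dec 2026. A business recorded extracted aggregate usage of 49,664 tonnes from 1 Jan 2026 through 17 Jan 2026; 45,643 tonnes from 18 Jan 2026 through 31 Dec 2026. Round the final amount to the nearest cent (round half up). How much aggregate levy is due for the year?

£334,702.53

1 Jan – 17 Jan 2026: 49,664 tonnes at £3.44/tonne → £170,844.16
18 Jan – 31 Dec 2026: 45,643 tonnes at £3.59/tonne → £163,858.37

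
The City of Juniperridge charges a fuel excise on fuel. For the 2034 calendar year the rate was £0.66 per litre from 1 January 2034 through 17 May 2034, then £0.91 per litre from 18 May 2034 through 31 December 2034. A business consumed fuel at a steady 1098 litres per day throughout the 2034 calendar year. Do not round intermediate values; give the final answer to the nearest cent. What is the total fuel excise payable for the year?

1 January – 17 May 2034: 137 days × 1098 litres/day = 150,426 litres at £0.66/litre → £99,281.16
18 May – 31 December 2034: 228 days × 1098 litres/day = 250,344 litres at £0.91/litre → £227,813.04

£327,094.20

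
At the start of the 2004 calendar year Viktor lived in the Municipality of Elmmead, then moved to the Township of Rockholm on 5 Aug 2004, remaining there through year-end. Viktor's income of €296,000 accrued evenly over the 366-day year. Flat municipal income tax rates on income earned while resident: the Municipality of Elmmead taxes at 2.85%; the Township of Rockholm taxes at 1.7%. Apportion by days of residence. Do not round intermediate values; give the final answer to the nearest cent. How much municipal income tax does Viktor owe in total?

The Municipality of Elmmead, 1 Jan – 4 Aug 2004: 217 days → €296,000 × 2.85% × 217/366 = €5,001.6721
The Township of Rockholm, 5 Aug – 31 Dec 2004: 149 days → €296,000 × 1.7% × 149/366 = €2,048.5464
Total = €7,050.2186

€7,050.22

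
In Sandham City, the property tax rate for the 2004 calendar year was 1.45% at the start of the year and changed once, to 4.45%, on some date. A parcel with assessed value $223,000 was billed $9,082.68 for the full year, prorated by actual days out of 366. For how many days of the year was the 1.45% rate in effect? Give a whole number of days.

Let d = days at the first rate; then 366 − d days at the second rate.
$223,000 × [1.45%·d + 4.45%·(366−d)] / 366 = $9,082.68
Solving gives d = 46, so the new rate took effect on 16 February 2004.

46 days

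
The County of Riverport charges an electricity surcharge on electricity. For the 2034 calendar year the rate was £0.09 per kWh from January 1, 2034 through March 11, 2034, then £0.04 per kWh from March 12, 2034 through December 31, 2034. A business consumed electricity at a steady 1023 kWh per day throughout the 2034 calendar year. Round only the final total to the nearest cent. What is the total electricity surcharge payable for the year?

January 1 – March 11, 2034: 70 days × 1023 kWh/day = 71,610 kWh at £0.09/kWh → £6,444.90
March 12 – December 31, 2034: 295 days × 1023 kWh/day = 301,785 kWh at £0.04/kWh → £12,071.40

£18,516.30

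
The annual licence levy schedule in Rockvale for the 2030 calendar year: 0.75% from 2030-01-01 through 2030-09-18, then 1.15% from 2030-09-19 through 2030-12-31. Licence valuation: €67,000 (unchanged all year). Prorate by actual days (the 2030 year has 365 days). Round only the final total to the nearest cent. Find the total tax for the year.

2030-01-01 to 2030-09-18: 261 days at 0.75% → €67,000 × 0.75% × 261/365 = €359.3219
2030-09-19 to 2030-12-31: 104 days at 1.15% → €67,000 × 1.15% × 104/365 = €219.5397
Total = €578.8616

€578.86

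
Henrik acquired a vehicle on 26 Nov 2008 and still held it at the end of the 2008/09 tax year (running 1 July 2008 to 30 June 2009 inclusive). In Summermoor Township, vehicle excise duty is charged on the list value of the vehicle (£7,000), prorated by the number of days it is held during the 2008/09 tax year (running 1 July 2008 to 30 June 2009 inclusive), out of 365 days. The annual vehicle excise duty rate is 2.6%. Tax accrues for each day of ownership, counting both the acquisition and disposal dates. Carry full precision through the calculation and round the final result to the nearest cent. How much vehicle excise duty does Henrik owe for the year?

£108.20

Days held (26 Nov 2008 – 30 Jun 2009): 217 out of 365
Tax = £7,000 × 2.6% × 217/365 = £108.2027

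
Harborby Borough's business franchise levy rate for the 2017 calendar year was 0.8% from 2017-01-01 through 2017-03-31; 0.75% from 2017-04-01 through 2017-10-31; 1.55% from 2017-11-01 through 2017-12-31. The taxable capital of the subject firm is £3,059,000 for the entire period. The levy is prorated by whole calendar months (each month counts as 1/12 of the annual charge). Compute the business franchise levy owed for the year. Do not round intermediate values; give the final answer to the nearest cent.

£27,403.54

2017-01-01 to 2017-03-31: 3 months at 0.8% → £3,059,000 × 0.8% × 3/12 = £6,118.0000
2017-04-01 to 2017-10-31: 7 months at 0.75% → £3,059,000 × 0.75% × 7/12 = £13,383.1250
2017-11-01 to 2017-12-31: 2 months at 1.55% → £3,059,000 × 1.55% × 2/12 = £7,902.4167
Total = £27,403.5417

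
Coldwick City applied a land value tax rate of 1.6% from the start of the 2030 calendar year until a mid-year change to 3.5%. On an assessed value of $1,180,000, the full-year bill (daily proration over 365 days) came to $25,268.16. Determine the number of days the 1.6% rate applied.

261 days

Let d = days at the first rate; then 365 − d days at the second rate.
$1,180,000 × [1.6%·d + 3.5%·(365−d)] / 365 = $25,268.16
Solving gives d = 261, so the new rate took effect on 19 Sep 2030.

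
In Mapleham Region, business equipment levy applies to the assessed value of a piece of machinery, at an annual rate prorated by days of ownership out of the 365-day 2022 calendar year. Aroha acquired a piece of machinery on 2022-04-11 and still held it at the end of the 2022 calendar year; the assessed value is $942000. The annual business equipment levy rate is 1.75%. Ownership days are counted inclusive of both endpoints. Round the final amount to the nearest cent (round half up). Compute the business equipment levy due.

Days held (2022-04-11 to 2022-12-31): 265 out of 365
Tax = $942000 × 1.75% × 265/365 = $11968.5616

$11968.56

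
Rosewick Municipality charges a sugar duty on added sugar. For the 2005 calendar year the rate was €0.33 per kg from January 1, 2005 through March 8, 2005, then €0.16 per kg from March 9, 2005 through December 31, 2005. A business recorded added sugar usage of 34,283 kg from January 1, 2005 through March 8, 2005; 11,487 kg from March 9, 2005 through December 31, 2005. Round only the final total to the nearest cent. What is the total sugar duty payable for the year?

January 1 – March 8, 2005: 34,283 kg at €0.33/kg → €11,313.39
March 9 – December 31, 2005: 11,487 kg at €0.16/kg → €1,837.92

€13,151.31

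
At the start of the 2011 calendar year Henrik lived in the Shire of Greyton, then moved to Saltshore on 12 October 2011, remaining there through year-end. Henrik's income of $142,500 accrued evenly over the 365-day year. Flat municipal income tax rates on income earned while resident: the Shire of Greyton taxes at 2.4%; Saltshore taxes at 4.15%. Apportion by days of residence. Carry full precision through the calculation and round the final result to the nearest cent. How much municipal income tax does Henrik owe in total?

$3,973.41

The Shire of Greyton, 1 January – 11 October 2011: 284 days → $142,500 × 2.4% × 284/365 = $2,661.0411
Saltshore, 12 October – 31 December 2011: 81 days → $142,500 × 4.15% × 81/365 = $1,312.3664
Total = $3,973.4075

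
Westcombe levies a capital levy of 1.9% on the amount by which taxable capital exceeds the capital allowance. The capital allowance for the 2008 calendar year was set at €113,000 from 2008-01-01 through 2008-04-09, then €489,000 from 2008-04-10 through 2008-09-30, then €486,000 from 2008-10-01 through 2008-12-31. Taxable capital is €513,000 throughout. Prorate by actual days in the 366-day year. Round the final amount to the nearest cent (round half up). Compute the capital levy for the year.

€2,422.24

2008-01-01 to 2008-04-09: 100 days, exemption €113,000 → (€513,000 − €113,000) × 1.9% × 100/366 = €2,076.5027
2008-04-10 to 2008-09-30: 174 days, exemption €489,000 → (€513,000 − €489,000) × 1.9% × 174/366 = €216.7869
2008-10-01 to 2008-12-31: 92 days, exemption €486,000 → (€513,000 − €486,000) × 1.9% × 92/366 = €128.9508
Total = €2,422.2404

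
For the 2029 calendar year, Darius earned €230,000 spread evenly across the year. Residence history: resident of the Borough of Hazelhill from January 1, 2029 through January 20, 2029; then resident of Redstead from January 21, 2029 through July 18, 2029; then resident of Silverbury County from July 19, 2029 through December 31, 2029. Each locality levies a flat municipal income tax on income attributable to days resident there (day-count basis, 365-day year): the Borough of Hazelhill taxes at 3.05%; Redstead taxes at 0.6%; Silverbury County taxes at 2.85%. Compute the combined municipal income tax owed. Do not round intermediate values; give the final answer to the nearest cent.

The Borough of Hazelhill, January 1 – January 20, 2029: 20 days → €230,000 × 3.05% × 20/365 = €384.3836
Redstead, January 21 – July 18, 2029: 179 days → €230,000 × 0.6% × 179/365 = €676.7671
Silverbury County, July 19 – December 31, 2029: 166 days → €230,000 × 2.85% × 166/365 = €2,981.1781
Total = €4,042.3288

€4,042.33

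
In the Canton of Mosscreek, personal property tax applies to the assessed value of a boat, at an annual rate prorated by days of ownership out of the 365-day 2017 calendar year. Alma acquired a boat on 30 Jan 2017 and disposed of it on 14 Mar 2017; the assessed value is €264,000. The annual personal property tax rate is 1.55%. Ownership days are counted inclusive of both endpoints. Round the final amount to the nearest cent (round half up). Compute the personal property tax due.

€493.28

Days held (30 Jan – 14 Mar 2017): 44 out of 365
Tax = €264,000 × 1.55% × 44/365 = €493.2822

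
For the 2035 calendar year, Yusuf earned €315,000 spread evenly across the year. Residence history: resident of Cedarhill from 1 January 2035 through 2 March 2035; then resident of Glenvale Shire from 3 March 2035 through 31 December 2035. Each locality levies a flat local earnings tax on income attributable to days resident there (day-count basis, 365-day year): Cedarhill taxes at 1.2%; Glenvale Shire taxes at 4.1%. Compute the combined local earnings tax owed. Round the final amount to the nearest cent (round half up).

€11,388.33

Cedarhill, 1 January – 2 March 2035: 61 days → €315,000 × 1.2% × 61/365 = €631.7260
Glenvale Shire, 3 March – 31 December 2035: 304 days → €315,000 × 4.1% × 304/365 = €10,756.6027
Total = €11,388.3288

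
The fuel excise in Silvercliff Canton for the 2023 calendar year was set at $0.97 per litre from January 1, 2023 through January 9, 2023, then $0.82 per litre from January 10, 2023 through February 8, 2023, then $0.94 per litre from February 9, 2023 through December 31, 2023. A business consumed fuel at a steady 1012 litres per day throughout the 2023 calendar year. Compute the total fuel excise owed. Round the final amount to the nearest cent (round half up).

$343,847.24

January 1 – January 9, 2023: 9 days × 1012 litres/day = 9,108 litres at $0.97/litre → $8,834.76
January 10 – February 8, 2023: 30 days × 1012 litres/day = 30,360 litres at $0.82/litre → $24,895.20
February 9 – December 31, 2023: 326 days × 1012 litres/day = 329,912 litres at $0.94/litre → $310,117.28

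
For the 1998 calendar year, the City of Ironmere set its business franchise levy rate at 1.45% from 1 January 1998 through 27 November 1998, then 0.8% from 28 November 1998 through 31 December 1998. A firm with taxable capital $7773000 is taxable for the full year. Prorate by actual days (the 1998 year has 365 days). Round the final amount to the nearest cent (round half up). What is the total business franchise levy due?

$108002.11

1 January – 27 November 1998: 331 days at 1.45% → $7773000 × 1.45% × 331/365 = $102209.6260
28 November – 31 December 1998: 34 days at 0.8% → $7773000 × 0.8% × 34/365 = $5792.4822
Total = $108002.1082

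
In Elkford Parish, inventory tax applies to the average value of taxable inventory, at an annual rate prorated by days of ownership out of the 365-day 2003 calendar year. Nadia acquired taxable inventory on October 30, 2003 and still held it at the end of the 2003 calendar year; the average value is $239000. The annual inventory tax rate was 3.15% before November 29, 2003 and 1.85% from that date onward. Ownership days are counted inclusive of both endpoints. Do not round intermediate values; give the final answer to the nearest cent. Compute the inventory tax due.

October 30 – November 28, 2003: 30 days at 3.15% → $239000 × 3.15% × 30/365 = $618.7808
November 29 – December 31, 2003: 33 days at 1.85% → $239000 × 1.85% × 33/365 = $399.7521
Total = $1018.5329

$1018.53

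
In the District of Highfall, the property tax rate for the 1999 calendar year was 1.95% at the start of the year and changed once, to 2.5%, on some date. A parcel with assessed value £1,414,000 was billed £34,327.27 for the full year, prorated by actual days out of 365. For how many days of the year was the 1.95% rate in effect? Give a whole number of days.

Let d = days at the first rate; then 365 − d days at the second rate.
£1,414,000 × [1.95%·d + 2.5%·(365−d)] / 365 = £34,327.27
Solving gives d = 48, so the new rate took effect on February 18, 1999.

48 days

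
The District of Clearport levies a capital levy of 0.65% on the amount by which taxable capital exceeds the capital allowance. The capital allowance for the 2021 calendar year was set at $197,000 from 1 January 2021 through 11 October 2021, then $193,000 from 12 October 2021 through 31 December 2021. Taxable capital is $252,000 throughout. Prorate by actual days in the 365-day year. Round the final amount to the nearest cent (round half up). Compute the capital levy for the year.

$363.27

1 January – 11 October 2021: 284 days, exemption $197,000 → ($252,000 − $197,000) × 0.65% × 284/365 = $278.1644
12 October – 31 December 2021: 81 days, exemption $193,000 → ($252,000 − $193,000) × 0.65% × 81/365 = $85.1055
Total = $363.2699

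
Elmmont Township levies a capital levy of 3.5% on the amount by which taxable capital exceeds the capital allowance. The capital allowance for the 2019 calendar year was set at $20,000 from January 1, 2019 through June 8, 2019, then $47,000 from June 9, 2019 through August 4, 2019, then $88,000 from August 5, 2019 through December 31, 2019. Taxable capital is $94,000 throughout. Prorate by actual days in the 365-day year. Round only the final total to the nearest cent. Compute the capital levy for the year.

January 1 – June 8, 2019: 159 days, exemption $20,000 → ($94,000 − $20,000) × 3.5% × 159/365 = $1,128.2466
June 9 – August 4, 2019: 57 days, exemption $47,000 → ($94,000 − $47,000) × 3.5% × 57/365 = $256.8904
August 5 – December 31, 2019: 149 days, exemption $88,000 → ($94,000 − $88,000) × 3.5% × 149/365 = $85.7260
Total = $1,470.8630

$1,470.86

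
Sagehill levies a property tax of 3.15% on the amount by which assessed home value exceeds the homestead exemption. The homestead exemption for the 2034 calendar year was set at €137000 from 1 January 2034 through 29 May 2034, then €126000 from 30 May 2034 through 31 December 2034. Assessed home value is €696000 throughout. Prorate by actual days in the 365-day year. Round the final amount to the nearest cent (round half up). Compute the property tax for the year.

€17813.55

1 January – 29 May 2034: 149 days, exemption €137000 → (€696000 − €137000) × 3.15% × 149/365 = €7188.1274
30 May – 31 December 2034: 216 days, exemption €126000 → (€696000 − €126000) × 3.15% × 216/365 = €10625.4247
Total = €17813.5521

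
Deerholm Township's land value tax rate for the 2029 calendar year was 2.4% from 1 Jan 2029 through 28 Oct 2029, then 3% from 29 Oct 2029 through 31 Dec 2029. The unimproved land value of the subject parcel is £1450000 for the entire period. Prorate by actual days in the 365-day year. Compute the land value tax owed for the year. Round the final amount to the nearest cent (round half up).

1 Jan – 28 Oct 2029: 301 days at 2.4% → £1450000 × 2.4% × 301/365 = £28698.0822
29 Oct – 31 Dec 2029: 64 days at 3% → £1450000 × 3% × 64/365 = £7627.3973
Total = £36325.4795

£36325.48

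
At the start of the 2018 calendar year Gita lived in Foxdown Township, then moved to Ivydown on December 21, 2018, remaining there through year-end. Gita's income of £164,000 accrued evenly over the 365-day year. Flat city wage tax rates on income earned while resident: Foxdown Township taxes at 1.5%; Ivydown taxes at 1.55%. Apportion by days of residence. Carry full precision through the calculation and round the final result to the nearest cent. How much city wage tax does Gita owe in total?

£2,462.47

Foxdown Township, January 1 – December 20, 2018: 354 days → £164,000 × 1.5% × 354/365 = £2,385.8630
Ivydown, December 21 – December 31, 2018: 11 days → £164,000 × 1.55% × 11/365 = £76.6082
Total = £2,462.4712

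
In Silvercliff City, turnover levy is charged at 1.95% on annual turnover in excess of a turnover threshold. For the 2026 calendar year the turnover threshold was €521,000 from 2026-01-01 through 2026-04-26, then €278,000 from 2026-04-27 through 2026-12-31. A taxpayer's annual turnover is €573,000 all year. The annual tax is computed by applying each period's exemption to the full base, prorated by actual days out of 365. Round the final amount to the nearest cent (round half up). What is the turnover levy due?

€4,246.57

2026-01-01 to 2026-04-26: 116 days, exemption €521,000 → (€573,000 − €521,000) × 1.95% × 116/365 = €322.2575
2026-04-27 to 2026-12-31: 249 days, exemption €278,000 → (€573,000 − €278,000) × 1.95% × 249/365 = €3,924.3082
Total = €4,246.5658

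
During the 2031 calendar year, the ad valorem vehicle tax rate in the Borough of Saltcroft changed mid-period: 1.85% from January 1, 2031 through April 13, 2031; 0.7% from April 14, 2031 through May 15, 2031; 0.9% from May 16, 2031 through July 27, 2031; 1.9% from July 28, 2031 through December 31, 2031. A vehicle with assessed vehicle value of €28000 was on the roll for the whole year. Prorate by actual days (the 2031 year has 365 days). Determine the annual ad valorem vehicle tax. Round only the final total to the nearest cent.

January 1 – April 13, 2031: 103 days at 1.85% → €28000 × 1.85% × 103/365 = €146.1753
April 14 – May 15, 2031: 32 days at 0.7% → €28000 × 0.7% × 32/365 = €17.1836
May 16 – July 27, 2031: 73 days at 0.9% → €28000 × 0.9% × 73/365 = €50.4000
July 28 – December 31, 2031: 157 days at 1.9% → €28000 × 1.9% × 157/365 = €228.8329
Total = €442.5918

€442.59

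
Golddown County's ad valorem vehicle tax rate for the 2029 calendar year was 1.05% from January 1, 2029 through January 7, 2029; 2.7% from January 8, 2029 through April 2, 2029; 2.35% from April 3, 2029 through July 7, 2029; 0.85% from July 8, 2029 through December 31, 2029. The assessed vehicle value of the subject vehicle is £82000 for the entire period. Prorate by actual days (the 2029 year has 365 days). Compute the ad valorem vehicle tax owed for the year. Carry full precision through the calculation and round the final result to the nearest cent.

£1376.93

January 1 – January 7, 2029: 7 days at 1.05% → £82000 × 1.05% × 7/365 = £16.5123
January 8 – April 2, 2029: 85 days at 2.7% → £82000 × 2.7% × 85/365 = £515.5890
April 3 – July 7, 2029: 96 days at 2.35% → £82000 × 2.35% × 96/365 = £506.8274
July 8 – December 31, 2029: 177 days at 0.85% → £82000 × 0.85% × 177/365 = £337.9973
Total = £1376.9260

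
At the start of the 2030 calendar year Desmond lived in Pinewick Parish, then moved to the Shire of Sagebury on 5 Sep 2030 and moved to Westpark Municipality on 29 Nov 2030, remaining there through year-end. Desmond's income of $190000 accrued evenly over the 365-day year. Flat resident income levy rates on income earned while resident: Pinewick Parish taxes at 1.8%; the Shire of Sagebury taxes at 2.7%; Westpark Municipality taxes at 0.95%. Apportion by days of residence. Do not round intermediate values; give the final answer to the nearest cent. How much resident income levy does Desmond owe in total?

Pinewick Parish, 1 Jan – 4 Sep 2030: 247 days → $190000 × 1.8% × 247/365 = $2314.3562
The Shire of Sagebury, 5 Sep – 28 Nov 2030: 85 days → $190000 × 2.7% × 85/365 = $1194.6575
Westpark Municipality, 29 Nov – 31 Dec 2030: 33 days → $190000 × 0.95% × 33/365 = $163.1918
Total = $3672.2055

$3672.21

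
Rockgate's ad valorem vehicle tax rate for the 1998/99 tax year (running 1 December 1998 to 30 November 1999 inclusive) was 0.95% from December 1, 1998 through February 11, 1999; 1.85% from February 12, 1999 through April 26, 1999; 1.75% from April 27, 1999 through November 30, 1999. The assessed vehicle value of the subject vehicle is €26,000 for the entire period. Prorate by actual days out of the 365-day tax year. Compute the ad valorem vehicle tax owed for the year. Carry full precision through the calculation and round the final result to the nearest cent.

€418.67

December 1, 1998 – February 11, 1999: 73 days at 0.95% → €26,000 × 0.95% × 73/365 = €49.4000
February 12 – April 26, 1999: 74 days at 1.85% → €26,000 × 1.85% × 74/365 = €97.5178
April 27 – November 30, 1999: 218 days at 1.75% → €26,000 × 1.75% × 218/365 = €271.7534
Total = €418.6712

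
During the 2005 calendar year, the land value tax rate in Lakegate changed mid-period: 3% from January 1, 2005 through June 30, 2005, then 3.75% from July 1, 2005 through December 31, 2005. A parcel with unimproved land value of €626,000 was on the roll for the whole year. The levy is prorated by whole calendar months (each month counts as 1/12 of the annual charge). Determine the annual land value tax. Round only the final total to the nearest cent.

€21,127.50

January 1 – June 30, 2005: 6 months at 3% → €626,000 × 3% × 6/12 = €9,390.0000
July 1 – December 31, 2005: 6 months at 3.75% → €626,000 × 3.75% × 6/12 = €11,737.5000
Total = €21,127.5000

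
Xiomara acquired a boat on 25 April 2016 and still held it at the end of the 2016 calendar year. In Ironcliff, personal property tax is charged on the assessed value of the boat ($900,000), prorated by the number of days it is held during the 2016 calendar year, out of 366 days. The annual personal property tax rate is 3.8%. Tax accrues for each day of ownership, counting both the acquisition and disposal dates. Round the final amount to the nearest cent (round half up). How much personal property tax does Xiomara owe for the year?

Days held (25 April – 31 December 2016): 251 out of 366
Tax = $900,000 × 3.8% × 251/366 = $23,454.0984

$23,454.10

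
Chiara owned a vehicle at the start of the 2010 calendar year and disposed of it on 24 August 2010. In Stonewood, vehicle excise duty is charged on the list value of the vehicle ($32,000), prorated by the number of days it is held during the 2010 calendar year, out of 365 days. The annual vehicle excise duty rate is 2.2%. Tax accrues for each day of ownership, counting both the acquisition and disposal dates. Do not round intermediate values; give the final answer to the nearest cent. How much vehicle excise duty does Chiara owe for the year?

$455.19

Days held (1 January – 24 August 2010): 236 out of 365
Tax = $32,000 × 2.2% × 236/365 = $455.1890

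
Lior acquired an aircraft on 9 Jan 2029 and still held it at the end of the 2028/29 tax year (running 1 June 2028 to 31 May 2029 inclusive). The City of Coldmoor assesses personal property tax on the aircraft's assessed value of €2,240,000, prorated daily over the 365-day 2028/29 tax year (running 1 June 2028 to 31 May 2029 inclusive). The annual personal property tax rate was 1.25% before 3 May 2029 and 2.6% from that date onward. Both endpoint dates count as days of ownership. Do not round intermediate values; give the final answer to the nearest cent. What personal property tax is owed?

€13,372.49

9 Jan – 2 May 2029: 114 days at 1.25% → €2,240,000 × 1.25% × 114/365 = €8,745.2055
3 May – 31 May 2029: 29 days at 2.6% → €2,240,000 × 2.6% × 29/365 = €4,627.2877
Total = €13,372.4932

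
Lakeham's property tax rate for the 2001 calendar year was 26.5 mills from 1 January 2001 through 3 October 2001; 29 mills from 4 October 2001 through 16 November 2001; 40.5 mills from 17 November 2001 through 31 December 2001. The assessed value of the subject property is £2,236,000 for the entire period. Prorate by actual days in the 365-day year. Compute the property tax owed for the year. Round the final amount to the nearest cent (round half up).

£63,787.26

1 January – 3 October 2001: 276 days at 26.5 mills → £2,236,000 × 2.65% × 276/365 = £44,805.7644
4 October – 16 November 2001: 44 days at 29 mills → £2,236,000 × 2.9% × 44/365 = £7,816.8110
17 November – 31 December 2001: 45 days at 40.5 mills → £2,236,000 × 4.05% × 45/365 = £11,164.6849
Total = £63,787.2603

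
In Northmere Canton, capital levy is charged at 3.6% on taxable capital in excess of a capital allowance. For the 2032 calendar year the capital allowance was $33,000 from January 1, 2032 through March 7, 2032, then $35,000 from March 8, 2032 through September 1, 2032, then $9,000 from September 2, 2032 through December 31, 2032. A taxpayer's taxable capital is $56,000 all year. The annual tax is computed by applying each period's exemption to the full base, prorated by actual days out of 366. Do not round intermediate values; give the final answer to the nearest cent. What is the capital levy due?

January 1 – March 7, 2032: 67 days, exemption $33,000 → ($56,000 − $33,000) × 3.6% × 67/366 = $151.5738
March 8 – September 1, 2032: 178 days, exemption $35,000 → ($56,000 − $35,000) × 3.6% × 178/366 = $367.6721
September 2 – December 31, 2032: 121 days, exemption $9,000 → ($56,000 − $9,000) × 3.6% × 121/366 = $559.3770
Total = $1,078.6230

$1,078.62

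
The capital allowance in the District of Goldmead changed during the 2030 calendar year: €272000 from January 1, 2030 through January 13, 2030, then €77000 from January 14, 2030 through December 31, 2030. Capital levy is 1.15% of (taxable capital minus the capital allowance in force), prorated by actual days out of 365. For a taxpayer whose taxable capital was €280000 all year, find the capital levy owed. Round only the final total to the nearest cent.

€2254.63

January 1 – January 13, 2030: 13 days, exemption €272000 → (€280000 − €272000) × 1.15% × 13/365 = €3.2767
January 14 – December 31, 2030: 352 days, exemption €77000 → (€280000 − €77000) × 1.15% × 352/365 = €2251.3534
Total = €2254.6301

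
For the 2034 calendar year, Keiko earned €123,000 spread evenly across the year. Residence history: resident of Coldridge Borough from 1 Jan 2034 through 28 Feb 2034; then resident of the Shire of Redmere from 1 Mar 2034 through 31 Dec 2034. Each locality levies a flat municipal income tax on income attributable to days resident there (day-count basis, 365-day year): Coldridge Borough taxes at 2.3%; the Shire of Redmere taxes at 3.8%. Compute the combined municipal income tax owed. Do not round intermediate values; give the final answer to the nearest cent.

€4,375.77

Coldridge Borough, 1 Jan – 28 Feb 2034: 59 days → €123,000 × 2.3% × 59/365 = €457.2904
The Shire of Redmere, 1 Mar – 31 Dec 2034: 306 days → €123,000 × 3.8% × 306/365 = €3,918.4767
Total = €4,375.7671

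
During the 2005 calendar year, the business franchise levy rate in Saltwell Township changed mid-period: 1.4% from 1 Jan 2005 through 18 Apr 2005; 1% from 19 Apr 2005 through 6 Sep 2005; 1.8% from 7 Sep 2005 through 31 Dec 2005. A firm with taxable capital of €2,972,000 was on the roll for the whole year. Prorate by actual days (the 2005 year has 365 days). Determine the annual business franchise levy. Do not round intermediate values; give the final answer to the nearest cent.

1 Jan – 18 Apr 2005: 108 days at 1.4% → €2,972,000 × 1.4% × 108/365 = €12,311.4082
19 Apr – 6 Sep 2005: 141 days at 1% → €2,972,000 × 1% × 141/365 = €11,480.8767
7 Sep – 31 Dec 2005: 116 days at 1.8% → €2,972,000 × 1.8% × 116/365 = €17,001.4685
Total = €40,793.7534

€40,793.75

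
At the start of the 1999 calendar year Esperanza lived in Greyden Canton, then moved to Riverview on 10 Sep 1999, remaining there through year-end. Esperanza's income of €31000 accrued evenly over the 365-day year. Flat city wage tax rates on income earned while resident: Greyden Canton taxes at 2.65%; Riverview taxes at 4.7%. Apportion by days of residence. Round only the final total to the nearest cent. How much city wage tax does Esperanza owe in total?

€1018.24

Greyden Canton, 1 Jan – 9 Sep 1999: 252 days → €31000 × 2.65% × 252/365 = €567.1726
Riverview, 10 Sep – 31 Dec 1999: 113 days → €31000 × 4.7% × 113/365 = €451.0712
Total = €1018.2438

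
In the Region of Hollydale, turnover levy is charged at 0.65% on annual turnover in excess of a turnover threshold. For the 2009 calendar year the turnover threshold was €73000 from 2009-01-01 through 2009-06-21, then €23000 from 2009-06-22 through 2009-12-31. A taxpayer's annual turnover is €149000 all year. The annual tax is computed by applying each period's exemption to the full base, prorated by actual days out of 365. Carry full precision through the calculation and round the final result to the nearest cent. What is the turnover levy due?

€665.85

2009-01-01 to 2009-06-21: 172 days, exemption €73000 → (€149000 − €73000) × 0.65% × 172/365 = €232.7890
2009-06-22 to 2009-12-31: 193 days, exemption €23000 → (€149000 − €23000) × 0.65% × 193/365 = €433.0603
Total = €665.8493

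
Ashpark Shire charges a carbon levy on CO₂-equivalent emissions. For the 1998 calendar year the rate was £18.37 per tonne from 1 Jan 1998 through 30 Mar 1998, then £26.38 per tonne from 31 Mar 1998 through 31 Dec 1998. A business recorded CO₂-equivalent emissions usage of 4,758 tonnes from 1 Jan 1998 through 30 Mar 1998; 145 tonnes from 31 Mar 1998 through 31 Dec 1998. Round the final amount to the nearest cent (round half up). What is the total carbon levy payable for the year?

1 Jan – 30 Mar 1998: 4,758 tonnes at £18.37/tonne → £87,404.46
31 Mar – 31 Dec 1998: 145 tonnes at £26.38/tonne → £3,825.10

£91,229.56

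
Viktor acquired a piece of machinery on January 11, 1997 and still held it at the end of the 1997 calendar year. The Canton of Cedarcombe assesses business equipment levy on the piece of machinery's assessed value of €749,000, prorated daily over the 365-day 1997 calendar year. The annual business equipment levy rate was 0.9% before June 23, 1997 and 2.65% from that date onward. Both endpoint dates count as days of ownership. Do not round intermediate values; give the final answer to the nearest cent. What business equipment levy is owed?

€13,451.22

January 11 – June 22, 1997: 163 days at 0.9% → €749,000 × 0.9% × 163/365 = €3,010.3644
June 23 – December 31, 1997: 192 days at 2.65% → €749,000 × 2.65% × 192/365 = €10,440.8548
Total = €13,451.2192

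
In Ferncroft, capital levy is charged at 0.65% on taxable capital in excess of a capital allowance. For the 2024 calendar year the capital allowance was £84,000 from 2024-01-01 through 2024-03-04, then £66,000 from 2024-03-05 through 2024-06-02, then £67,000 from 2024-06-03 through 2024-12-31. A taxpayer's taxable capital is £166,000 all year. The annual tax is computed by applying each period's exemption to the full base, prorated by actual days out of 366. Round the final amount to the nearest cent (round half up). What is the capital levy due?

£625.78

2024-01-01 to 2024-03-04: 64 days, exemption £84,000 → (£166,000 − £84,000) × 0.65% × 64/366 = £93.2022
2024-03-05 to 2024-06-02: 90 days, exemption £66,000 → (£166,000 − £66,000) × 0.65% × 90/366 = £159.8361
2024-06-03 to 2024-12-31: 212 days, exemption £67,000 → (£166,000 − £67,000) × 0.65% × 212/366 = £372.7377
Total = £625.7760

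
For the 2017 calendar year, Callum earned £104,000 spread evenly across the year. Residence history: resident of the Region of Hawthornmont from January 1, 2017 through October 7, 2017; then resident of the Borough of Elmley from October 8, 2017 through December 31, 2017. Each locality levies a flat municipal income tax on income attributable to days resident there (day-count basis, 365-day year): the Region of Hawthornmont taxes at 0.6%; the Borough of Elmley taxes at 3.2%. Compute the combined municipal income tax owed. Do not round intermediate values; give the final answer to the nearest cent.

£1,253.70

The Region of Hawthornmont, January 1 – October 7, 2017: 280 days → £104,000 × 0.6% × 280/365 = £478.6849
The Borough of Elmley, October 8 – December 31, 2017: 85 days → £104,000 × 3.2% × 85/365 = £775.0137
Total = £1,253.6986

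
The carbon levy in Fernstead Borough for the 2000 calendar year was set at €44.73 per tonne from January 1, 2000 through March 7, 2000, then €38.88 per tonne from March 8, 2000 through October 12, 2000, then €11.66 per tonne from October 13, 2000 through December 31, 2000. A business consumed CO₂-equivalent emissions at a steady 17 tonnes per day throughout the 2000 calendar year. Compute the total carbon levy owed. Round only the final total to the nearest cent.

January 1 – March 7, 2000: 67 days × 17 tonnes/day = 1,139 tonnes at €44.73/tonne → €50947.47
March 8 – October 12, 2000: 219 days × 17 tonnes/day = 3,723 tonnes at €38.88/tonne → €144750.24
October 13 – December 31, 2000: 80 days × 17 tonnes/day = 1,360 tonnes at €11.66/tonne → €15857.60

€211555.31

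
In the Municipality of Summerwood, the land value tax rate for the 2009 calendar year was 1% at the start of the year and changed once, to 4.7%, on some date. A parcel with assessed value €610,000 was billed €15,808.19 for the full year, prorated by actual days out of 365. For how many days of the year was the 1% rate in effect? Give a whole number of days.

Let d = days at the first rate; then 365 − d days at the second rate.
€610,000 × [1%·d + 4.7%·(365−d)] / 365 = €15,808.19
Solving gives d = 208, so the new rate took effect on July 28, 2009.

208 days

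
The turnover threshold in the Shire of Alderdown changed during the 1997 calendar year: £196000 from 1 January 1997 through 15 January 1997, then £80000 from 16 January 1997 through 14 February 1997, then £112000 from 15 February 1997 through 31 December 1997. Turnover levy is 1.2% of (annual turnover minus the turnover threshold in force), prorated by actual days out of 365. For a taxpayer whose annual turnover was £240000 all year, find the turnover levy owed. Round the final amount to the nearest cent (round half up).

1 January – 15 January 1997: 15 days, exemption £196000 → (£240000 − £196000) × 1.2% × 15/365 = £21.6986
16 January – 14 February 1997: 30 days, exemption £80000 → (£240000 − £80000) × 1.2% × 30/365 = £157.8082
15 February – 31 December 1997: 320 days, exemption £112000 → (£240000 − £112000) × 1.2% × 320/365 = £1346.6301
Total = £1526.1370

£1526.14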